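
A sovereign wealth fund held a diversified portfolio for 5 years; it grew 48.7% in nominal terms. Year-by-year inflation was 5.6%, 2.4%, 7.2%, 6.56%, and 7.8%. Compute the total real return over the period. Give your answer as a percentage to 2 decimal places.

11.67%

Cumulative inflation factor: 1.056 × 1.024 × 1.072 × 1.0656 × 1.078 ≈ 1.33159.
Nominal growth factor: 1.48700. Real growth factor = 1.48700 / 1.33159 ≈ 1.11671.
Total real return ≈ 11.6707%.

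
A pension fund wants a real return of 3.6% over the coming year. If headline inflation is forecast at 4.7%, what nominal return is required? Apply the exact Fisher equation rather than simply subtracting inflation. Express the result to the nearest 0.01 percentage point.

8.47%

By the Fisher equation, 1 + r_nom = (1 + 3.6%)(1 + 4.7%) = 1.036 × 1.047 = 1.084692.
So r_nom = 8.4692%.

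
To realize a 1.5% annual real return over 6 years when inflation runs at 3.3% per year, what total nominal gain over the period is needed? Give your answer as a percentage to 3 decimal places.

Required annual nominal rate: (1+1.5%)(1+3.3%) − 1 = 4.8495%.
Cumulative over 6 years: (1 + 0.048495)^6 − 1 ≈ 0.32861.

32.861%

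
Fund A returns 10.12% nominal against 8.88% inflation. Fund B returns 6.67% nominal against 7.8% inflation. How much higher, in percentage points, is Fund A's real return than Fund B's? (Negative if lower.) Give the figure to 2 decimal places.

2.19

Fund A real return: 1.1012/1.0888 − 1 = 1.139%.
Fund B real return: 1.0667/1.078 − 1 = -1.048%.
Difference: 1.139 − (-1.048) = 2.187 pp.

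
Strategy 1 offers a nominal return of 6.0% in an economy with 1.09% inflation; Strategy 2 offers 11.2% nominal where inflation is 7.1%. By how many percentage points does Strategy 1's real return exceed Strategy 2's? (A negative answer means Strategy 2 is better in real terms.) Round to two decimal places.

Strategy 1 real return: 1.060/1.0109 − 1 = 4.857%.
Strategy 2 real return: 1.112/1.071 − 1 = 3.828%.
Difference: 4.857 − 3.828 = 1.029 pp.

1.03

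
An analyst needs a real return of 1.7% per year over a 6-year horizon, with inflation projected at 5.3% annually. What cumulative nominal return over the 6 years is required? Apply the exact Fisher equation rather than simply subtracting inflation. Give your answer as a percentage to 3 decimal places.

Required annual nominal rate: (1+1.7%)(1+5.3%) − 1 = 7.0901%.
Cumulative over 6 years: (1 + 0.070901)^6 − 1 ≈ 0.50833.

50.833%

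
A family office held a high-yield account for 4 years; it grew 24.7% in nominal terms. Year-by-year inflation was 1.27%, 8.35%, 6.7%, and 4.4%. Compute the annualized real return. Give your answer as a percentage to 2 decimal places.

Cumulative inflation factor: 1.0127 × 1.0835 × 1.067 × 1.044 ≈ 1.22229.
Nominal growth factor: 1.24700. Real growth factor = 1.24700 / 1.22229 ≈ 1.02022.
Annualized: 1.02022^(1/4) − 1 ≈ 0.00502.

0.50%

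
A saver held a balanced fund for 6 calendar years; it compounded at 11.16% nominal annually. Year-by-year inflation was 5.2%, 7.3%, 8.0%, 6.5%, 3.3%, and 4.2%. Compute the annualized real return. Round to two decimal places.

5.13%

Cumulative inflation factor: 1.052 × 1.073 × 1.080 × 1.065 × 1.033 × 1.042 ≈ 1.39752.
Nominal growth factor: 1.88665. Real growth factor = 1.88665 / 1.39752 ≈ 1.35000.
Annualized: 1.35000^(1/6) − 1 ≈ 0.05129.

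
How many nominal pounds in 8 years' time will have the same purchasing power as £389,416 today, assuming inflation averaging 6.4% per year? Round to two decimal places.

Cumulative price-level factor: (1+6.4%)^8 ≈ 1.6426045583.
The nominal amount required is £389,416 scaled up by that factor.

£639,656.50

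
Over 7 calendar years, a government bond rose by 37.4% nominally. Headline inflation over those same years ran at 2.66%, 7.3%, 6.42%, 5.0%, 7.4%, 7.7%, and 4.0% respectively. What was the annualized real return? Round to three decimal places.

Cumulative inflation factor: 1.0266 × 1.073 × 1.0642 × 1.050 × 1.074 × 1.077 × 1.040 ≈ 1.48070.
Nominal growth factor: 1.37400. Real growth factor = 1.37400 / 1.48070 ≈ 0.92794.
Annualized: 0.92794^(1/7) − 1 ≈ -0.01063.

-1.063%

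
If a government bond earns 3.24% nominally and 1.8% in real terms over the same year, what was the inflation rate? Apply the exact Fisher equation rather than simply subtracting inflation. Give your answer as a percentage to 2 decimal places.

From (1+r_nom) = (1+r_real)(1+π), we get 1+π = (1 + 3.24%)/(1 + 1.8%) = 1.0324/1.018 ≈ 1.01415.
So π ≈ 1.4145%.

1.41%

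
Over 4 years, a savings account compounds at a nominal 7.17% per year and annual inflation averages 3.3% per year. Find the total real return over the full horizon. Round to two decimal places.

15.85%

The annual real rate is (1+7.17%)/(1+3.3%) − 1 = 3.7464%.
Compounded over 4 years: (1 + 0.037464)^4 − 1 ≈ 0.15849.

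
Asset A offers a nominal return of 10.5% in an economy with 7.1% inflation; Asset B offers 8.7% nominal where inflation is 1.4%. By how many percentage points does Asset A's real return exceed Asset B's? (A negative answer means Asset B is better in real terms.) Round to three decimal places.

Asset A real return: 1.105/1.071 − 1 = 3.1746%.
Asset B real return: 1.087/1.014 − 1 = 7.1992%.
Difference: 3.1746 − 7.1992 = -4.0246 pp.

-4.025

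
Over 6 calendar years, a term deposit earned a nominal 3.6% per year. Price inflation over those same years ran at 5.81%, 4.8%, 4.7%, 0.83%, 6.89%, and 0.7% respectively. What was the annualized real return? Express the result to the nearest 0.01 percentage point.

Cumulative inflation factor: 1.0581 × 1.048 × 1.047 × 1.0083 × 1.0689 × 1.007 ≈ 1.26006.
Nominal growth factor: 1.23640. Real growth factor = 1.23640 / 1.26006 ≈ 0.98122.
Annualized: 0.98122^(1/6) − 1 ≈ -0.00315.

-0.32%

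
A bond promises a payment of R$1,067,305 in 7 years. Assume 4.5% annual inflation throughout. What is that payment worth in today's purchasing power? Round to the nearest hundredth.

R$784,286.09

Price-level factor over 7 years: (1 + 4.5%)^7 ≈ 1.3608618305.
Purchasing power today: R$1,067,305 divided by that factor.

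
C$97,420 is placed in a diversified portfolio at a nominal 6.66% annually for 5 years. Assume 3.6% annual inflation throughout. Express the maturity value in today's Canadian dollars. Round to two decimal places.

Nominal value at maturity: C$97,420 × (1 + 6.66%)^5 ≈ C$134,479.48.
Price-level factor over 5 years: (1 + 3.6%)^5 ≈ 1.1934350185.
The maturity value deflated by that factor is the answer in today's purchasing power.

C$112,682.70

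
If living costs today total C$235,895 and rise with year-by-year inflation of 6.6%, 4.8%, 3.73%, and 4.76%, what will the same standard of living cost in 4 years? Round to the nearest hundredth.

C$286,376.31

Cumulative price-level factor: 1.066 × 1.048 × 1.0373 × 1.0476 ≈ 1.2139990726.
The nominal amount required is C$235,895 scaled up by that factor.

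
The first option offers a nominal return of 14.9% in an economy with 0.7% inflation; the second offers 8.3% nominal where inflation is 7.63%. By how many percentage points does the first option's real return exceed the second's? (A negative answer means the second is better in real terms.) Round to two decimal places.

The first option real return: 1.149/1.007 − 1 = 14.101%.
The second real return: 1.083/1.0763 − 1 = 0.623%.
Difference: 14.101 − 0.623 = 13.478 pp.

13.48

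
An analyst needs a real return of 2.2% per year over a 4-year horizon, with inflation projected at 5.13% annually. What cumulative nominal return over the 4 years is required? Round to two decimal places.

33.26%

Required annual nominal rate: (1+2.2%)(1+5.13%) − 1 = 7.44286%.
Cumulative over 4 years: (1 + 0.0744286)^4 − 1 ≈ 0.33263.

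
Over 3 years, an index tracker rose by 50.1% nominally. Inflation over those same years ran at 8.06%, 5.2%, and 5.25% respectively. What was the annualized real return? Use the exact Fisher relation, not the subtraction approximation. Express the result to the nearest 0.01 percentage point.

Cumulative inflation factor: 1.0806 × 1.052 × 1.0525 ≈ 1.19647.
Nominal growth factor: 1.50100. Real growth factor = 1.50100 / 1.19647 ≈ 1.25452.
Annualized: 1.25452^(1/3) − 1 ≈ 0.07851.

7.85%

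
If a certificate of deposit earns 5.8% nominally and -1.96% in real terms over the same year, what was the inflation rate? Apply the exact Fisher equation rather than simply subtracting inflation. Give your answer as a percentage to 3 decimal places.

7.915%

From (1+r_nom) = (1+r_real)(1+π), we get 1+π = (1 + 5.8%)/(1 − 1.96%) = 1.058/0.9804 ≈ 1.07915.
So π ≈ 7.9151%.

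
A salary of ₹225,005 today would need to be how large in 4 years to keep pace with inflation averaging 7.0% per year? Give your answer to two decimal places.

₹294,935.66

Cumulative price-level factor: (1+7.0%)^4 = 1.31079601.
The nominal amount required is ₹225,005 scaled up by that factor.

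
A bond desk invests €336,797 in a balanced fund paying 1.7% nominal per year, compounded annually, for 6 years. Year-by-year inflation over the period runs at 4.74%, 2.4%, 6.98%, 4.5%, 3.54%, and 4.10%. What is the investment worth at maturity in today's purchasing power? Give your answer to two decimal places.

€288,339.16

Nominal value at maturity: €336,797 × (1 + 1.7%)^6 ≈ €372,643.83.
Price-level factor over 6 years: 1.0474 × 1.024 × 1.0698 × 1.045 × 1.0354 × 1.0410 ≈ 1.2923802137.
The maturity value deflated by that factor is the answer in today's purchasing power.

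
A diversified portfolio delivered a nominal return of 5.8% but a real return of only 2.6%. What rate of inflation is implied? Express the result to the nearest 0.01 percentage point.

From (1+r_nom) = (1+r_real)(1+π), we get 1+π = (1 + 5.8%)/(1 + 2.6%) = 1.058/1.026 ≈ 1.03119.
So π ≈ 3.1189%.

3.12%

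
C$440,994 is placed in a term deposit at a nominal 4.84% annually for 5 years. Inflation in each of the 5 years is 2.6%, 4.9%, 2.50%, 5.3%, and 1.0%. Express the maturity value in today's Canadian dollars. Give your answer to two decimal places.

Nominal value at maturity: C$440,994 × (1 + 4.84%)^5 ≈ C$558,557.31.
Price-level factor over 5 years: 1.026 × 1.049 × 1.0250 × 1.053 × 1.010 ≈ 1.1732659294.
Dividing the nominal maturity value by the price-level factor gives the value in today's money.

C$476,070.51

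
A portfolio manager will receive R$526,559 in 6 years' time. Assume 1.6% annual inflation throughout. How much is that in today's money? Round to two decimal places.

Price-level factor over 6 years: (1 + 1.6%)^6 ≈ 1.0999229093.
Purchasing power today: R$526,559 divided by that factor.

R$478,723.55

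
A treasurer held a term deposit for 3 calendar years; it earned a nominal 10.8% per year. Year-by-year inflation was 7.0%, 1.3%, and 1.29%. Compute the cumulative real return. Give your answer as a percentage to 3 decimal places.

23.897%

Cumulative inflation factor: 1.070 × 1.013 × 1.0129 ≈ 1.09789.
Nominal growth factor: 1.36025. Real growth factor = 1.36025 / 1.09789 ≈ 1.23897.
Total real return ≈ 23.8966%.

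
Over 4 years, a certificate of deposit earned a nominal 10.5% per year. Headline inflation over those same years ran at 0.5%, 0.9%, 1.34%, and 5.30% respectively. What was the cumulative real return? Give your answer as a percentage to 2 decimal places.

Cumulative inflation factor: 1.005 × 1.009 × 1.0134 × 1.0530 ≈ 1.08210.
Nominal growth factor: 1.49090. Real growth factor = 1.49090 / 1.08210 ≈ 1.37779.
Total real return ≈ 37.7789%.

37.78%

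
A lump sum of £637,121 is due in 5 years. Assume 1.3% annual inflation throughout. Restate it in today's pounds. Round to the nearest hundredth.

Price-level factor over 5 years: (1 + 1.3%)^5 ≈ 1.0667121132.
Purchasing power today: £637,121 divided by that factor.

£597,275.49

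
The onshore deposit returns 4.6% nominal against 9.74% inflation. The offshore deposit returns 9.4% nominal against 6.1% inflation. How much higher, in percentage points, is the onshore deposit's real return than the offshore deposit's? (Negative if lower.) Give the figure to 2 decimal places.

-7.79

The onshore deposit real return: 1.046/1.0974 − 1 = -4.684%.
The offshore deposit real return: 1.094/1.061 − 1 = 3.110%.
Difference: -4.684 − 3.110 = -7.794 pp.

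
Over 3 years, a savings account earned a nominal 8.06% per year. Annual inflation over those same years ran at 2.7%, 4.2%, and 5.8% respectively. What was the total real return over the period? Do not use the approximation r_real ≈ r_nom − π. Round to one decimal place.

Cumulative inflation factor: 1.027 × 1.042 × 1.058 ≈ 1.13220.
Nominal growth factor: 1.26181. Real growth factor = 1.26181 / 1.13220 ≈ 1.11448.
Total real return ≈ 11.4477%.

11.4%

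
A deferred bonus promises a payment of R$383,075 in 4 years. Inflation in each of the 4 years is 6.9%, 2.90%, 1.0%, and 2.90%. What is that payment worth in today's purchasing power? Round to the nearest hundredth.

R$335,084.22

Price-level factor over 4 years: 1.069 × 1.0290 × 1.010 × 1.0290 ≈ 1.1432200393.
Purchasing power today: R$383,075 divided by that factor.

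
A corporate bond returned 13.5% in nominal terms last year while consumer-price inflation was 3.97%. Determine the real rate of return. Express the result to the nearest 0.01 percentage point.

9.17%

Real return via the Fisher equation: (1 + 13.5%)/(1 + 3.97%) − 1 = 1.135/1.0397 − 1 ≈ 0.09166.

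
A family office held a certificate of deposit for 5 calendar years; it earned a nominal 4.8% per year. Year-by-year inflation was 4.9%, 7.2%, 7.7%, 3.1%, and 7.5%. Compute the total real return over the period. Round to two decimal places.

Cumulative inflation factor: 1.049 × 1.072 × 1.077 × 1.031 × 1.075 ≈ 1.34231.
Nominal growth factor: 1.26417. Real growth factor = 1.26417 / 1.34231 ≈ 0.94179.
Total real return ≈ -5.8212%.

-5.82%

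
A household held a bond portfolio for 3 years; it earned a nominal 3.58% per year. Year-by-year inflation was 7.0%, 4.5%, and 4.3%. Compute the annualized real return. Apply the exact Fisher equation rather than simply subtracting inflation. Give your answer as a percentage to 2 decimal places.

-1.60%

Cumulative inflation factor: 1.070 × 1.045 × 1.043 ≈ 1.16623.
Nominal growth factor: 1.11129. Real growth factor = 1.11129 / 1.16623 ≈ 0.95289.
Annualized: 0.95289^(1/3) − 1 ≈ -0.01596.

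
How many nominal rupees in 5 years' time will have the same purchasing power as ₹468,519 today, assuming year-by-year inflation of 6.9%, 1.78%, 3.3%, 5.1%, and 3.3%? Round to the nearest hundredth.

₹571,703.33

Cumulative price-level factor: 1.069 × 1.0178 × 1.033 × 1.051 × 1.033 ≈ 1.2202350930.
The nominal amount required is ₹468,519 scaled up by that factor.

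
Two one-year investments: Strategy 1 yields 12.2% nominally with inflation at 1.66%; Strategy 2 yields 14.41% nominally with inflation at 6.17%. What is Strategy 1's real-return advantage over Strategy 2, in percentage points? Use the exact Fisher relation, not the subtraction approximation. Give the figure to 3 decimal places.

2.607

Strategy 1 real return: 1.122/1.0166 − 1 = 10.3679%.
Strategy 2 real return: 1.1441/1.0617 − 1 = 7.7611%.
Difference: 10.3679 − 7.7611 = 2.6068 pp.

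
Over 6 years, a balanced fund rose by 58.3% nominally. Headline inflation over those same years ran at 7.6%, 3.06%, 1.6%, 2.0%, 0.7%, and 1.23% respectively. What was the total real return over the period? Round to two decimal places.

35.13%

Cumulative inflation factor: 1.076 × 1.0306 × 1.016 × 1.020 × 1.007 × 1.0123 ≈ 1.17148.
Nominal growth factor: 1.58300. Real growth factor = 1.58300 / 1.17148 ≈ 1.35128.
Total real return ≈ 35.1282%.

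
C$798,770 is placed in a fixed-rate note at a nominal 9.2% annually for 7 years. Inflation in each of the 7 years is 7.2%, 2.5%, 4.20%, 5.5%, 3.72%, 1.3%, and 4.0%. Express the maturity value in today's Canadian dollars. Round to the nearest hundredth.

C$1,120,562.52

Nominal value at maturity: C$798,770 × (1 + 9.2%)^7 ≈ C$1,479,041.00.
Price-level factor over 7 years: 1.072 × 1.025 × 1.0420 × 1.055 × 1.0372 × 1.013 × 1.040 ≈ 1.3199094010.
Dividing the nominal maturity value by the price-level factor gives the value in today's money.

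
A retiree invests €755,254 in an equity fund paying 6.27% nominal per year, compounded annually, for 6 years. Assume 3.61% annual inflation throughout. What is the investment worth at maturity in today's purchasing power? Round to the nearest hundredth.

Nominal value at maturity: €755,254 × (1 + 6.27%)^6 ≈ €1,087,820.20.
Price-level factor over 6 years: (1 + 3.61%)^6 ≈ 1.2371149130.
The maturity value deflated by that factor is the answer in today's purchasing power.

€879,320.25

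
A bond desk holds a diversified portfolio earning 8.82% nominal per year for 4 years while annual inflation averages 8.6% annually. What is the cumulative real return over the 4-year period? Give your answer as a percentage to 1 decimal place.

0.8%

The annual real rate is (1+8.82%)/(1+8.6%) − 1 = 0.2026%.
Compounded over 4 years: (1 + 0.002026)^4 − 1 ≈ 0.00813.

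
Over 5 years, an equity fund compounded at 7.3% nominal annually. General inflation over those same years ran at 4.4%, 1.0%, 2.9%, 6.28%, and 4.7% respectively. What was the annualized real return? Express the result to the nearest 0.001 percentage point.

3.331%

Cumulative inflation factor: 1.044 × 1.010 × 1.029 × 1.0628 × 1.047 ≈ 1.20736.
Nominal growth factor: 1.42232. Real growth factor = 1.42232 / 1.20736 ≈ 1.17805.
Annualized: 1.17805^(1/5) − 1 ≈ 0.03331.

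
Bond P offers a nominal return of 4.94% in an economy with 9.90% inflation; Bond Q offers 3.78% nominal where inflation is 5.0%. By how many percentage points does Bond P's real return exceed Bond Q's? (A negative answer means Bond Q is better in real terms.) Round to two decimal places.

Bond P real return: 1.0494/1.0990 − 1 = -4.513%.
Bond Q real return: 1.0378/1.050 − 1 = -1.162%.
Difference: -4.513 − (-1.162) = -3.351 pp.

-3.35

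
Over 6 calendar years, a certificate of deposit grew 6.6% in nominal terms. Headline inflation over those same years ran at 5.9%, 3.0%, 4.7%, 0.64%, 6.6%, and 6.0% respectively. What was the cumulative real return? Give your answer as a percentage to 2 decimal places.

-17.92%

Cumulative inflation factor: 1.059 × 1.030 × 1.047 × 1.0064 × 1.066 × 1.060 ≈ 1.29871.
Nominal growth factor: 1.06600. Real growth factor = 1.06600 / 1.29871 ≈ 0.82081.
Total real return ≈ -17.9188%.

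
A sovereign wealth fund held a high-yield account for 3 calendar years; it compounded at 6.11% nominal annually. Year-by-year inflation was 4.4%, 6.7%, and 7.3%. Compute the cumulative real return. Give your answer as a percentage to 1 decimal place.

0.0%

Cumulative inflation factor: 1.044 × 1.067 × 1.073 ≈ 1.19527.
Nominal growth factor: 1.19473. Real growth factor = 1.19473 / 1.19527 ≈ 0.99955.
Total real return ≈ -0.0451%.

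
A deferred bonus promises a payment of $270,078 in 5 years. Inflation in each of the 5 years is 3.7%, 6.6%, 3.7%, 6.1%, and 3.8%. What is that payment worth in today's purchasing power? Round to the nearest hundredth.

Price-level factor over 5 years: 1.037 × 1.066 × 1.037 × 1.061 × 1.038 ≈ 1.2624885699.
Purchasing power today: $270,078 divided by that factor.

$213,925.11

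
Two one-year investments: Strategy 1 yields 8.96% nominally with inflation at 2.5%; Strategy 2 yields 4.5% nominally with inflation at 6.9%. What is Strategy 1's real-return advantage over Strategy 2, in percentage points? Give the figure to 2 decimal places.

Strategy 1 real return: 1.0896/1.025 − 1 = 6.302%.
Strategy 2 real return: 1.045/1.069 − 1 = -2.245%.
Difference: 6.302 − (-2.245) = 8.547 pp.

8.55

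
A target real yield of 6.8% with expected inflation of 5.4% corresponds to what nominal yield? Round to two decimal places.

12.57%

By the Fisher equation, 1 + r_nom = (1 + 6.8%)(1 + 5.4%) = 1.068 × 1.054 = 1.125672.
So r_nom = 12.5672%.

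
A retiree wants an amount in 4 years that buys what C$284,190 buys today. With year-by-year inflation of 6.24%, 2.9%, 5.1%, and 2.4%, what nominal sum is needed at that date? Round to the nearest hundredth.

Cumulative price-level factor: 1.0624 × 1.029 × 1.051 × 1.024 ≈ 1.1765384086.
The nominal amount required is C$284,190 scaled up by that factor.

C$334,360.45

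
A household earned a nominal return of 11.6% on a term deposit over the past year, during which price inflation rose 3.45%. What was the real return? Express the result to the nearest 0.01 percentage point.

7.88%

Real return via the Fisher equation: (1 + 11.6%)/(1 + 3.45%) − 1 = 1.116/1.0345 − 1 ≈ 0.07878.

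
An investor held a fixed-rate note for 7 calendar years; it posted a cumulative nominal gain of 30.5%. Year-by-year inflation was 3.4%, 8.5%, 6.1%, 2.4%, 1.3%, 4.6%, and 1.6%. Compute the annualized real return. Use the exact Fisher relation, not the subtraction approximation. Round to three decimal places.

-0.079%

Cumulative inflation factor: 1.034 × 1.085 × 1.061 × 1.024 × 1.013 × 1.046 × 1.016 ≈ 1.31220.
Nominal growth factor: 1.30500. Real growth factor = 1.30500 / 1.31220 ≈ 0.99451.
Annualized: 0.99451^(1/7) − 1 ≈ -0.00079.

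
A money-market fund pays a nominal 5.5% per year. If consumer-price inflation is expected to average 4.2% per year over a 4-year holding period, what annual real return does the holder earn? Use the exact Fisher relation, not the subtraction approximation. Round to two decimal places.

1.25%

With constant rates the annual real return is the same each year: (1+5.5%)/(1+4.2%) − 1 = 0.01248.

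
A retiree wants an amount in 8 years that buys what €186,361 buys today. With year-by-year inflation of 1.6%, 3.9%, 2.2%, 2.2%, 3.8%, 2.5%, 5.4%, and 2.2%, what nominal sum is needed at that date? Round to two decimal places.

Cumulative price-level factor: 1.016 × 1.039 × 1.022 × 1.022 × 1.038 × 1.025 × 1.054 × 1.022 ≈ 1.2636411866.
The nominal amount required is €186,361 scaled up by that factor.

€235,493.44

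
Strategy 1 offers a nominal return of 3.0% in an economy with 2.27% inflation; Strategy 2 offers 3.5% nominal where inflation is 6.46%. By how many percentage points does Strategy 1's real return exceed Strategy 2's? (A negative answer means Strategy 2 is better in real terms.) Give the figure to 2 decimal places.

3.49

Strategy 1 real return: 1.030/1.0227 − 1 = 0.714%.
Strategy 2 real return: 1.035/1.0646 − 1 = -2.780%.
Difference: 0.714 − (-2.780) = 3.494 pp.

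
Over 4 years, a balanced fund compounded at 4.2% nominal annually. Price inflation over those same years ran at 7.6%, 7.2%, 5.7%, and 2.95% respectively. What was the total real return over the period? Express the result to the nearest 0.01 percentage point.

Cumulative inflation factor: 1.076 × 1.072 × 1.057 × 1.0295 ≈ 1.25519.
Nominal growth factor: 1.17888. Real growth factor = 1.17888 / 1.25519 ≈ 0.93921.
Total real return ≈ -6.0790%.

-6.08%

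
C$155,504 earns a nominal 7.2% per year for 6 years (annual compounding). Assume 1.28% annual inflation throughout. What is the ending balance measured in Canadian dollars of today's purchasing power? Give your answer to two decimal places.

C$218,659.38

Nominal value at maturity: C$155,504 × (1 + 7.2%)^6 ≈ C$235,999.06.
Price-level factor over 6 years: (1 + 1.28%)^6 ≈ 1.0792999478.
The maturity value deflated by that factor is the answer in today's purchasing power.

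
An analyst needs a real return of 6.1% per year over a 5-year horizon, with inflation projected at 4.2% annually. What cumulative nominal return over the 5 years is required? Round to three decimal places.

65.164%

Required annual nominal rate: (1+6.1%)(1+4.2%) − 1 = 10.5562%.
Cumulative over 5 years: (1 + 0.105562)^5 − 1 ≈ 0.65164.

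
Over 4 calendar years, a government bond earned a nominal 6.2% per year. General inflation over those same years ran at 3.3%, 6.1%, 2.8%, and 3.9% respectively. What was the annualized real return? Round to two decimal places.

2.10%

Cumulative inflation factor: 1.033 × 1.061 × 1.028 × 1.039 ≈ 1.17064.
Nominal growth factor: 1.27203. Real growth factor = 1.27203 / 1.17064 ≈ 1.08661.
Annualized: 1.08661^(1/4) − 1 ≈ 0.02098.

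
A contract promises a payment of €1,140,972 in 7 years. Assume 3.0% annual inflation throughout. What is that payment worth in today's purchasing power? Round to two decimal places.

Price-level factor over 7 years: (1 + 3.0%)^7 ≈ 1.2298738654.
Purchasing power today: €1,140,972 divided by that factor.

€927,714.65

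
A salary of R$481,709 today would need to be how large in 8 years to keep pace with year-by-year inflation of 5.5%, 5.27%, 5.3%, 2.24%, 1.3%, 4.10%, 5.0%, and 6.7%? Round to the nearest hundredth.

R$680,463.68

Cumulative price-level factor: 1.055 × 1.0527 × 1.053 × 1.0224 × 1.013 × 1.0410 × 1.050 × 1.067 ≈ 1.4126032072.
The nominal amount required is R$481,709 scaled up by that factor.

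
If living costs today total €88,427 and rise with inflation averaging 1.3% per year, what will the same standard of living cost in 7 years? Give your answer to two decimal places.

€96,794.57

Cumulative price-level factor: (1+1.3%)^7 ≈ 1.0946269025.
The nominal amount required is €88,427 scaled up by that factor.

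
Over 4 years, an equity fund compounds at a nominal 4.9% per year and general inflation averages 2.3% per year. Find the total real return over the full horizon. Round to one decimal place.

The annual real rate is (1+4.9%)/(1+2.3%) − 1 = 2.5415%.
Compounded over 4 years: (1 + 0.025415)^4 − 1 ≈ 0.10560.

10.6%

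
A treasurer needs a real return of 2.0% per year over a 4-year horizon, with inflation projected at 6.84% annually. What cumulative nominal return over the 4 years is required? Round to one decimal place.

Required annual nominal rate: (1+2.0%)(1+6.84%) − 1 = 8.9768%.
Cumulative over 4 years: (1 + 0.089768)^4 − 1 ≈ 0.41038.

41.0%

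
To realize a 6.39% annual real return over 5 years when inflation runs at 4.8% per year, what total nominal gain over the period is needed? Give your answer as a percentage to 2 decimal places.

72.31%

Required annual nominal rate: (1+6.39%)(1+4.8%) − 1 = 11.49672%.
Cumulative over 5 years: (1 + 0.1149672)^5 − 1 ≈ 0.72310.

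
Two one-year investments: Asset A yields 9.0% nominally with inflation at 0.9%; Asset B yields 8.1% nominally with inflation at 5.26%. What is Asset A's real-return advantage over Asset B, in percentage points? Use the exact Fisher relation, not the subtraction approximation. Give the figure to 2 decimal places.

5.33

Asset A real return: 1.090/1.009 − 1 = 8.028%.
Asset B real return: 1.081/1.0526 − 1 = 2.698%.
Difference: 8.028 − 2.698 = 5.330 pp.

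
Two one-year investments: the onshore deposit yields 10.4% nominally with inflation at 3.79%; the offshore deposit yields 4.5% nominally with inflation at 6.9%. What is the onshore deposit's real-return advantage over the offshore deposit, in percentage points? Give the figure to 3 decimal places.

8.614

The onshore deposit real return: 1.104/1.0379 − 1 = 6.3686%.
The offshore deposit real return: 1.045/1.069 − 1 = -2.2451%.
Difference: 6.3686 − (-2.2451) = 8.6137 pp.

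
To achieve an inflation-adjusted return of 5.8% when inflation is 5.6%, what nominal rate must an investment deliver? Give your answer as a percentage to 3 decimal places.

11.725%

By the Fisher equation, 1 + r_nom = (1 + 5.8%)(1 + 5.6%) = 1.058 × 1.056 = 1.117248.
So r_nom = 11.7248%.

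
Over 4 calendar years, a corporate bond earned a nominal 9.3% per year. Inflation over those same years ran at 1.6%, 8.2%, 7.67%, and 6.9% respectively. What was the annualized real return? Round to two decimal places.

3.06%

Cumulative inflation factor: 1.016 × 1.082 × 1.0767 × 1.069 ≈ 1.26530.
Nominal growth factor: 1.42719. Real growth factor = 1.42719 / 1.26530 ≈ 1.12794.
Annualized: 1.12794^(1/4) − 1 ≈ 0.03056.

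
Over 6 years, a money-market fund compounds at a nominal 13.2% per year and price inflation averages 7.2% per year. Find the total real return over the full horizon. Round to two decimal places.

38.65%

The annual real rate is (1+13.2%)/(1+7.2%) − 1 = 5.5970%.
Compounded over 6 years: (1 + 0.055970)^6 − 1 ≈ 0.38647.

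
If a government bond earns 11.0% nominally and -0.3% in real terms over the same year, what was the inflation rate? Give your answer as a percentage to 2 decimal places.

11.33%

From (1+r_nom) = (1+r_real)(1+π), we get 1+π = (1 + 11.0%)/(1 − 0.3%) = 1.110/0.997 ≈ 1.11334.
So π ≈ 11.3340%.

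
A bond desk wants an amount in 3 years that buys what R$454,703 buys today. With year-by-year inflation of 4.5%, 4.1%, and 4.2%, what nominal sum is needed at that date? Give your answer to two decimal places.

Cumulative price-level factor: 1.045 × 1.041 × 1.042 = 1.13353449.
Multiplying R$454,703 by the price-level factor gives the future nominal sum.

R$515,421.53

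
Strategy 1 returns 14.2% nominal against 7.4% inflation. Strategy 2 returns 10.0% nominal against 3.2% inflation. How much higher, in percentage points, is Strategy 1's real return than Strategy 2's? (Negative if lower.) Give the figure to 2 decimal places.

-0.26

Strategy 1 real return: 1.142/1.074 − 1 = 6.331%.
Strategy 2 real return: 1.100/1.032 − 1 = 6.589%.
Difference: 6.331 − 6.589 = -0.258 pp.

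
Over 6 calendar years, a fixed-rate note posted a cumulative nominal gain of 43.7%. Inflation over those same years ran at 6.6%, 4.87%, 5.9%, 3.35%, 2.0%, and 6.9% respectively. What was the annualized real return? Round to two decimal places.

1.25%

Cumulative inflation factor: 1.066 × 1.0487 × 1.059 × 1.0335 × 1.020 × 1.069 ≈ 1.33411.
Nominal growth factor: 1.43700. Real growth factor = 1.43700 / 1.33411 ≈ 1.07712.
Annualized: 1.07712^(1/6) − 1 ≈ 0.01246.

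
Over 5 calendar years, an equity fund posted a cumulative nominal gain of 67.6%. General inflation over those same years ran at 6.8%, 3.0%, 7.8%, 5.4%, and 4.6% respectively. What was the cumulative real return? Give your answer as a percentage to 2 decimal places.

Cumulative inflation factor: 1.068 × 1.030 × 1.078 × 1.054 × 1.046 ≈ 1.30737.
Nominal growth factor: 1.67600. Real growth factor = 1.67600 / 1.30737 ≈ 1.28196.
Total real return ≈ 28.1960%.

28.20%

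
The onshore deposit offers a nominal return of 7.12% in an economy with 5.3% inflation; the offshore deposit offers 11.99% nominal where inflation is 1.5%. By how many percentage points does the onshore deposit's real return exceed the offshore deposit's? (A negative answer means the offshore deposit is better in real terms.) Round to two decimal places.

-8.61

The onshore deposit real return: 1.0712/1.053 − 1 = 1.728%.
The offshore deposit real return: 1.1199/1.015 − 1 = 10.335%.
Difference: 1.728 − 10.335 = -8.607 pp.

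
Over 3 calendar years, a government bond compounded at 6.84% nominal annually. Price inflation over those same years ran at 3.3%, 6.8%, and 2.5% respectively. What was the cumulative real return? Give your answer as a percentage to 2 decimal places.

7.85%

Cumulative inflation factor: 1.033 × 1.068 × 1.025 ≈ 1.13083.
Nominal growth factor: 1.21956. Real growth factor = 1.21956 / 1.13083 ≈ 1.07847.
Total real return ≈ 7.8465%.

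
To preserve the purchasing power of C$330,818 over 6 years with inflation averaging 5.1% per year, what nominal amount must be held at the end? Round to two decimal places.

C$445,867.10

Cumulative price-level factor: (1+5.1%)^6 ≈ 1.3477715858.
Multiplying C$330,818 by the price-level factor gives the future nominal sum.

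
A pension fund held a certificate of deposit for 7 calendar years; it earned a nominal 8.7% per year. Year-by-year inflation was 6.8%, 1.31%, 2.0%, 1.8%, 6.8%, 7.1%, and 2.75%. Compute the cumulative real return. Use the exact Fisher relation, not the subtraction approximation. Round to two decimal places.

35.80%

Cumulative inflation factor: 1.068 × 1.0131 × 1.020 × 1.018 × 1.068 × 1.071 × 1.0275 ≈ 1.32043.
Nominal growth factor: 1.79311. Real growth factor = 1.79311 / 1.32043 ≈ 1.35798.
Total real return ≈ 35.7978%.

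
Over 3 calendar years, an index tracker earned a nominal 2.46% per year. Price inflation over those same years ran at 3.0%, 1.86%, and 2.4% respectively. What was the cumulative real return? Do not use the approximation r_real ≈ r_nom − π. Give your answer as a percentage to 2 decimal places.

0.12%

Cumulative inflation factor: 1.030 × 1.0186 × 1.024 ≈ 1.07434.
Nominal growth factor: 1.07563. Real growth factor = 1.07563 / 1.07434 ≈ 1.00120.
Total real return ≈ 0.1203%.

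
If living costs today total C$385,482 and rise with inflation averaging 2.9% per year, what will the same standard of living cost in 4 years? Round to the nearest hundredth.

C$432,180.93

Cumulative price-level factor: (1+2.9%)^4 ≈ 1.1211442633.
Multiplying C$385,482 by the price-level factor gives the future nominal sum.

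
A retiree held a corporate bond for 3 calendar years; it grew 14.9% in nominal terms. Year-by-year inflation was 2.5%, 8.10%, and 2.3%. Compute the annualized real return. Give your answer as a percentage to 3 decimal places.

Cumulative inflation factor: 1.025 × 1.0810 × 1.023 ≈ 1.13351.
Nominal growth factor: 1.14900. Real growth factor = 1.14900 / 1.13351 ≈ 1.01367.
Annualized: 1.01367^(1/3) − 1 ≈ 0.00453.

0.453%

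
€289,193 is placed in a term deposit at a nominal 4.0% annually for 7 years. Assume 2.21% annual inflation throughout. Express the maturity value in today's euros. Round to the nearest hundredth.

€326,563.34

Nominal value at maturity: €289,193 × (1 + 4.0%)^7 ≈ €380,558.26.
Price-level factor over 7 years: (1 + 2.21%)^7 ≈ 1.1653428557.
Dividing the nominal maturity value by the price-level factor gives the value in today's money.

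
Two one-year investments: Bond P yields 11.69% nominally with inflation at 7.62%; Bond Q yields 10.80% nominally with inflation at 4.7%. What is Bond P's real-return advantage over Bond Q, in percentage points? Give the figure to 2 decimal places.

Bond P real return: 1.1169/1.0762 − 1 = 3.782%.
Bond Q real return: 1.1080/1.047 − 1 = 5.826%.
Difference: 3.782 − 5.826 = -2.044 pp.

-2.04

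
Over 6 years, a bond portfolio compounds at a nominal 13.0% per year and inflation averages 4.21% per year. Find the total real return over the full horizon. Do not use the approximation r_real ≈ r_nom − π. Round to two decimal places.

The annual real rate is (1+13.0%)/(1+4.21%) − 1 = 8.4349%.
Compounded over 6 years: (1 + 0.084349)^6 − 1 ≈ 0.62560.

62.56%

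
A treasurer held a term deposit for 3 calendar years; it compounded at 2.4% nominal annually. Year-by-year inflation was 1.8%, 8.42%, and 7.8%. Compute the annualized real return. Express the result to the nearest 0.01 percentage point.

Cumulative inflation factor: 1.018 × 1.0842 × 1.078 ≈ 1.18981.
Nominal growth factor: 1.07374. Real growth factor = 1.07374 / 1.18981 ≈ 0.90245.
Annualized: 0.90245^(1/3) − 1 ≈ -0.03363.

-3.36%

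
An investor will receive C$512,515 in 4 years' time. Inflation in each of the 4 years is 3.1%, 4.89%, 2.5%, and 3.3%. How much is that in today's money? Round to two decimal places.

C$447,599.55

Price-level factor over 4 years: 1.031 × 1.0489 × 1.025 × 1.033 ≈ 1.1450301903.
Purchasing power today: C$512,515 divided by that factor.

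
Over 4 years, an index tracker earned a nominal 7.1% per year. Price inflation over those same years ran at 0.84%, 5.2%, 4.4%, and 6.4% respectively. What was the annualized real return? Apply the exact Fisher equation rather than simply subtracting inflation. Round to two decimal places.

2.79%

Cumulative inflation factor: 1.0084 × 1.052 × 1.044 × 1.064 ≈ 1.17839.
Nominal growth factor: 1.31570. Real growth factor = 1.31570 / 1.17839 ≈ 1.11652.
Annualized: 1.11652^(1/4) − 1 ≈ 0.02794.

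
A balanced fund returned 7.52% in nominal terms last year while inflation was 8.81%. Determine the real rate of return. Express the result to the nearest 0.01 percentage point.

Real return via the Fisher equation: (1 + 7.52%)/(1 + 8.81%) − 1 = 1.0752/1.0881 − 1 ≈ -0.01186.

-1.19%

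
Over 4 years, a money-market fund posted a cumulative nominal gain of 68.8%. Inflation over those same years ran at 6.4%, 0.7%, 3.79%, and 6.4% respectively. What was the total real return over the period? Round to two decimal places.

Cumulative inflation factor: 1.064 × 1.007 × 1.0379 × 1.064 ≈ 1.18323.
Nominal growth factor: 1.68800. Real growth factor = 1.68800 / 1.18323 ≈ 1.42661.
Total real return ≈ 42.6607%.

42.66%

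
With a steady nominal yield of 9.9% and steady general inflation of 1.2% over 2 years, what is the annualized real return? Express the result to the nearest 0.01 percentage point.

8.60%

With constant rates the annual real return is the same each year: (1+9.9%)/(1+1.2%) − 1 = 0.08597.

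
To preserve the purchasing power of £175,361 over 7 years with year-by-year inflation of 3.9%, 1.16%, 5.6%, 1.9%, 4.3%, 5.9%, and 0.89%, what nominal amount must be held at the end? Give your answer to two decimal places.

Cumulative price-level factor: 1.039 × 1.0116 × 1.056 × 1.019 × 1.043 × 1.059 × 1.0089 ≈ 1.2603491157.
Multiplying £175,361 by the price-level factor gives the future nominal sum.

£221,016.08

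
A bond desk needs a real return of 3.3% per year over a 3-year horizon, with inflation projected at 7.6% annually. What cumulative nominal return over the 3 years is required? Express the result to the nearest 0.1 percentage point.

37.3%

Required annual nominal rate: (1+3.3%)(1+7.6%) − 1 = 11.1508%.
Cumulative over 3 years: (1 + 0.111508)^3 − 1 ≈ 0.37321.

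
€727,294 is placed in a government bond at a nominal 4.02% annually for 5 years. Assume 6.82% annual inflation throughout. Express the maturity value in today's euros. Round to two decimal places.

€636,841.54

Nominal value at maturity: €727,294 × (1 + 4.02%)^5 ≈ €885,715.51.
Price-level factor over 5 years: (1 + 6.82%)^5 ≈ 1.3907941913.
Dividing the nominal maturity value by the price-level factor gives the value in today's money.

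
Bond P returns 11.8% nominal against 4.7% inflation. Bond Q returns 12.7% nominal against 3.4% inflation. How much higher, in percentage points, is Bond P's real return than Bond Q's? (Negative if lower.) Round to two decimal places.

-2.21

Bond P real return: 1.118/1.047 − 1 = 6.781%.
Bond Q real return: 1.127/1.034 − 1 = 8.994%.
Difference: 6.781 − 8.994 = -2.213 pp.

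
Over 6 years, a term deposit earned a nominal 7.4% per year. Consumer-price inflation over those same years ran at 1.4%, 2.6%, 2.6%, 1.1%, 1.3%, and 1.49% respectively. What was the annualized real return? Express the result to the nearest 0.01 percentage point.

5.56%

Cumulative inflation factor: 1.014 × 1.026 × 1.026 × 1.011 × 1.013 × 1.0149 ≈ 1.10947.
Nominal growth factor: 1.53471. Real growth factor = 1.53471 / 1.10947 ≈ 1.38328.
Annualized: 1.38328^(1/6) − 1 ≈ 0.05556.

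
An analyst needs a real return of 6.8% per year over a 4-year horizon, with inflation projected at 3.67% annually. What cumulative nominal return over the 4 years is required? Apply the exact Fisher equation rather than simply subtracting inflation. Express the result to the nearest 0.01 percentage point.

Required annual nominal rate: (1+6.8%)(1+3.67%) − 1 = 10.71956%.
Cumulative over 4 years: (1 + 0.1071956)^4 − 1 ≈ 0.50279.

50.28%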